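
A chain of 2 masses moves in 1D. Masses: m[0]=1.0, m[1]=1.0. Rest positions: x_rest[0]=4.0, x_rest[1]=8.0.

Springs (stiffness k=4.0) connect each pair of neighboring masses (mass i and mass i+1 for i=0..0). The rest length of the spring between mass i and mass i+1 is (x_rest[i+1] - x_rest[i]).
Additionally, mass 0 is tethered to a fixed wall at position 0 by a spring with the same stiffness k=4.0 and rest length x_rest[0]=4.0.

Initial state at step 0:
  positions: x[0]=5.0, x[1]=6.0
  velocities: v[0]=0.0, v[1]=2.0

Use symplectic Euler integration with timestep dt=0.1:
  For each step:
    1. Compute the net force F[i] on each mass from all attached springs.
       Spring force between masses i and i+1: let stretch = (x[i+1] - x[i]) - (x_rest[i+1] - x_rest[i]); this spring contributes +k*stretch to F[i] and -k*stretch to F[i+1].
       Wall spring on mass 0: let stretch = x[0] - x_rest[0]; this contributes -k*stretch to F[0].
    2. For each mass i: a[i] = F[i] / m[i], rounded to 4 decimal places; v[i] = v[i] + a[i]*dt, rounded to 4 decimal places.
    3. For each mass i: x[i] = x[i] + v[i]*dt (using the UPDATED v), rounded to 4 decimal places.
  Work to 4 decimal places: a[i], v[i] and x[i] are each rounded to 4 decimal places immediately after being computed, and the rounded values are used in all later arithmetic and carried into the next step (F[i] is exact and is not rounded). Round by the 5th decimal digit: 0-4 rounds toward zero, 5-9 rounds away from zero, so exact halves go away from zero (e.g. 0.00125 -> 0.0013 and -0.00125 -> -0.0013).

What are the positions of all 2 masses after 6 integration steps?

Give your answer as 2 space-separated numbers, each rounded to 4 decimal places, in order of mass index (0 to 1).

Step 0: x=[5.0000 6.0000] v=[0.0000 2.0000]
Step 1: x=[4.8400 6.3200] v=[-1.6000 3.2000]
Step 2: x=[4.5456 6.7408] v=[-2.9440 4.2080]
Step 3: x=[4.1572 7.2338] v=[-3.8842 4.9299]
Step 4: x=[3.7256 7.7637] v=[-4.3164 5.2993]
Step 5: x=[3.3065 8.2921] v=[-4.1914 5.2841]
Step 6: x=[2.9545 8.7811] v=[-3.5198 4.8899]

Answer: 2.9545 8.7811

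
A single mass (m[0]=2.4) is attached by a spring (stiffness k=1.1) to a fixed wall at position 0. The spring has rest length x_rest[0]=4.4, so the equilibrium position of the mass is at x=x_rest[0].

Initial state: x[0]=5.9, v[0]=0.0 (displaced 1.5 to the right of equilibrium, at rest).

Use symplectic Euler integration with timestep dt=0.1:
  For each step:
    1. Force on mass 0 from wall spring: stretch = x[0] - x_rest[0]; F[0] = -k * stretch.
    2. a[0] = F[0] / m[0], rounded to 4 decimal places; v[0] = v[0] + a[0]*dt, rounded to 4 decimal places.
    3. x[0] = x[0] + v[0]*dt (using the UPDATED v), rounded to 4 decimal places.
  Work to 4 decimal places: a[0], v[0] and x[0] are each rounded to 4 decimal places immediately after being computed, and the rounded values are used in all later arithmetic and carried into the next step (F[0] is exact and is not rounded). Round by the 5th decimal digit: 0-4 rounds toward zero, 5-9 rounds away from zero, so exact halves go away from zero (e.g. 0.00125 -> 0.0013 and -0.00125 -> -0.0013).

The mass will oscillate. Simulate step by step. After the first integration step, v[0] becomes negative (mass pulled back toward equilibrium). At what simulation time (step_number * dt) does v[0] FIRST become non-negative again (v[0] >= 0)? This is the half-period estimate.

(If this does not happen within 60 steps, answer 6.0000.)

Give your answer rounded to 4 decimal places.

Step 0: x=[5.9000] v=[0.0000]
Step 1: x=[5.8931] v=[-0.0688]
Step 2: x=[5.8794] v=[-0.1372]
Step 3: x=[5.8589] v=[-0.2050]
Step 4: x=[5.8317] v=[-0.2719]
Step 5: x=[5.7980] v=[-0.3375]
Step 6: x=[5.7578] v=[-0.4016]
Step 7: x=[5.7114] v=[-0.4638]
Step 8: x=[5.6590] v=[-0.5239]
Step 9: x=[5.6008] v=[-0.5816]
Step 10: x=[5.5371] v=[-0.6366]
Step 11: x=[5.4682] v=[-0.6887]
Step 12: x=[5.3944] v=[-0.7377]
Step 13: x=[5.3161] v=[-0.7833]
Step 14: x=[5.2336] v=[-0.8253]
Step 15: x=[5.1473] v=[-0.8635]
Step 16: x=[5.0575] v=[-0.8978]
Step 17: x=[4.9647] v=[-0.9279]
Step 18: x=[4.8693] v=[-0.9538]
Step 19: x=[4.7718] v=[-0.9753]
Step 20: x=[4.6726] v=[-0.9923]
Step 21: x=[4.5721] v=[-1.0048]
Step 22: x=[4.4708] v=[-1.0127]
Step 23: x=[4.3692] v=[-1.0160]
Step 24: x=[4.2677] v=[-1.0146]
Step 25: x=[4.1669] v=[-1.0085]
Step 26: x=[4.0671] v=[-0.9978]
Step 27: x=[3.9689] v=[-0.9825]
Step 28: x=[3.8726] v=[-0.9627]
Step 29: x=[3.7788] v=[-0.9385]
Step 30: x=[3.6878] v=[-0.9100]
Step 31: x=[3.6001] v=[-0.8774]
Step 32: x=[3.5160] v=[-0.8407]
Step 33: x=[3.4360] v=[-0.8002]
Step 34: x=[3.3604] v=[-0.7560]
Step 35: x=[3.2896] v=[-0.7084]
Step 36: x=[3.2239] v=[-0.6575]
Step 37: x=[3.1635] v=[-0.6036]
Step 38: x=[3.1088] v=[-0.5469]
Step 39: x=[3.0600] v=[-0.4877]
Step 40: x=[3.0174] v=[-0.4263]
Step 41: x=[2.9811] v=[-0.3629]
Step 42: x=[2.9513] v=[-0.2979]
Step 43: x=[2.9282] v=[-0.2315]
Step 44: x=[2.9118] v=[-0.1640]
Step 45: x=[2.9022] v=[-0.0958]
Step 46: x=[2.8995] v=[-0.0272]
Step 47: x=[2.9037] v=[0.0416]
First v>=0 after going negative at step 47, time=4.7000

Answer: 4.7000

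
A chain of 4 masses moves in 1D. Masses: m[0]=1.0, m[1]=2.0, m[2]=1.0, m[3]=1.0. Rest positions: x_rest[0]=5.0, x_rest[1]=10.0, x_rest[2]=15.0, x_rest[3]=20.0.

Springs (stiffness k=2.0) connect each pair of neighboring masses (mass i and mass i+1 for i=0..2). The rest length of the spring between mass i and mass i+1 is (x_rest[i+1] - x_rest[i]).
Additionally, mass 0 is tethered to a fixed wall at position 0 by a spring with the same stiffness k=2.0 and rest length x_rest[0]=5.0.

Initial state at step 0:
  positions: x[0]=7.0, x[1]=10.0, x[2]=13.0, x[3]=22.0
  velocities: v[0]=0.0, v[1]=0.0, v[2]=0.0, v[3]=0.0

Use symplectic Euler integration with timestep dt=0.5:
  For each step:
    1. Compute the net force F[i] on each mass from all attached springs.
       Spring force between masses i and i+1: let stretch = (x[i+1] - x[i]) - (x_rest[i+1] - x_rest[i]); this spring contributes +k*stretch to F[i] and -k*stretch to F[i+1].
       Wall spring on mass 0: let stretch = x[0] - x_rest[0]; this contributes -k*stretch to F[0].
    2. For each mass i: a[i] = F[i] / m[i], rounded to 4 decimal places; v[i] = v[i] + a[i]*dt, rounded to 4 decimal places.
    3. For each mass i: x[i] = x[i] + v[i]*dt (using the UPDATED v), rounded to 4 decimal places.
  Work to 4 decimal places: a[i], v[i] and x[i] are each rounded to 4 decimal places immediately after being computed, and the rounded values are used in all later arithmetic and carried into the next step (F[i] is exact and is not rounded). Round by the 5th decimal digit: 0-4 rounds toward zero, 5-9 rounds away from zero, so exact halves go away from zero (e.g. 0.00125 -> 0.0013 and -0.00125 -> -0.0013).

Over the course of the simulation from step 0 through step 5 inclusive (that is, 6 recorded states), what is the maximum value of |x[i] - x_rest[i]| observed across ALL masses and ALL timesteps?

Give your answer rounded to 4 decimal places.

Answer: 3.0000

Derivation:
Step 0: x=[7.0000 10.0000 13.0000 22.0000] v=[0.0000 0.0000 0.0000 0.0000]
Step 1: x=[5.0000 10.0000 16.0000 20.0000] v=[-4.0000 0.0000 6.0000 -4.0000]
Step 2: x=[3.0000 10.2500 18.0000 18.5000] v=[-4.0000 0.5000 4.0000 -3.0000]
Step 3: x=[3.1250 10.6250 16.3750 19.2500] v=[0.2500 0.7500 -3.2500 1.5000]
Step 4: x=[5.4375 10.5625 13.3125 21.0625] v=[4.6250 -0.1250 -6.1250 3.6250]
Step 5: x=[7.5938 9.9063 12.7500 21.5000] v=[4.3125 -1.3125 -1.1250 0.8750]
Max displacement = 3.0000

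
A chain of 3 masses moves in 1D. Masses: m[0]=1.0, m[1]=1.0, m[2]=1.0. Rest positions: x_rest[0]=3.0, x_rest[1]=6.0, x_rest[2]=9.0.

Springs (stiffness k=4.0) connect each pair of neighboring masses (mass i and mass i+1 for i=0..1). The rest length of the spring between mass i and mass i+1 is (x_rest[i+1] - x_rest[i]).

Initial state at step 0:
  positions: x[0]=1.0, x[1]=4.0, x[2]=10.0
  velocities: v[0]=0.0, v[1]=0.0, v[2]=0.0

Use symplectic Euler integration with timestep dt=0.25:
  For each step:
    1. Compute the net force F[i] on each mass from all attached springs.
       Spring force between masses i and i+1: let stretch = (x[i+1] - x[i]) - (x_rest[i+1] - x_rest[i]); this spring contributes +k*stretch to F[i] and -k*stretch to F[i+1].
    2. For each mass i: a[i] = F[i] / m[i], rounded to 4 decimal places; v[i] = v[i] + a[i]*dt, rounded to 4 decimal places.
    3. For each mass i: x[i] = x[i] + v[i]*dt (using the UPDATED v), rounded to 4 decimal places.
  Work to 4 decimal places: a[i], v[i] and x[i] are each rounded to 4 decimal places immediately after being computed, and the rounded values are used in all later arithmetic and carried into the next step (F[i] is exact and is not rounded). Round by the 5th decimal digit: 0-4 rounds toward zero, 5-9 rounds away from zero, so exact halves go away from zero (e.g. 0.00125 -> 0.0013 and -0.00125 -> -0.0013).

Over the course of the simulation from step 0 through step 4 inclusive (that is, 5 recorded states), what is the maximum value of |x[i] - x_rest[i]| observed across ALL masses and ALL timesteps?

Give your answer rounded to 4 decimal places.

Step 0: x=[1.0000 4.0000 10.0000] v=[0.0000 0.0000 0.0000]
Step 1: x=[1.0000 4.7500 9.2500] v=[0.0000 3.0000 -3.0000]
Step 2: x=[1.1875 5.6875 8.1250] v=[0.7500 3.7500 -4.5000]
Step 3: x=[1.7500 6.1094 7.1406] v=[2.2500 1.6875 -3.9375]
Step 4: x=[2.6524 5.6992 6.6484] v=[3.6094 -1.6407 -1.9687]
Max displacement = 2.3516

Answer: 2.3516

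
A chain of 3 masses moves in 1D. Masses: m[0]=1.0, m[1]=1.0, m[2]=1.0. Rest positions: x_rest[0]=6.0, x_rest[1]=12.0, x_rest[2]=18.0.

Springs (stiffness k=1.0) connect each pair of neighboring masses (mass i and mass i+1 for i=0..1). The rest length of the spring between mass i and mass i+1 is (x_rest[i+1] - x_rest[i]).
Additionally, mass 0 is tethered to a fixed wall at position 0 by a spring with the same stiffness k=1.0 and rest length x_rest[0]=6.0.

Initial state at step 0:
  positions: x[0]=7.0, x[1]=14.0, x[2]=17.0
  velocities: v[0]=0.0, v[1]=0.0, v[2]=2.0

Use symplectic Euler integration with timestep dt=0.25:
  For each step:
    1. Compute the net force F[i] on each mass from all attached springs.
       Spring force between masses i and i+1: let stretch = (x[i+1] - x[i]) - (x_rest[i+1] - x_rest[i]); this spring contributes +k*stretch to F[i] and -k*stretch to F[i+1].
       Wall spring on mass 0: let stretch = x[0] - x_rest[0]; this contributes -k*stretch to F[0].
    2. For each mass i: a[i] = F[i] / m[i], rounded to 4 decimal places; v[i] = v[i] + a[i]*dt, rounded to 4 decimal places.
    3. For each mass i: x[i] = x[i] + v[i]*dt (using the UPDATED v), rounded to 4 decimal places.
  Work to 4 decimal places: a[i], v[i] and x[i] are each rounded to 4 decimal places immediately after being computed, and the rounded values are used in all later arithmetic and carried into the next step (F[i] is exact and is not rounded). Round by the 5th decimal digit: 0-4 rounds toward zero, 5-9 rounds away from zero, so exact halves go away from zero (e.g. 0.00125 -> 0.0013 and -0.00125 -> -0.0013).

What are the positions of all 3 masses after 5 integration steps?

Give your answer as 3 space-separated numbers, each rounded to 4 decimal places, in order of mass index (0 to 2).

Answer: 6.6097 12.0528 20.9240

Derivation:
Step 0: x=[7.0000 14.0000 17.0000] v=[0.0000 0.0000 2.0000]
Step 1: x=[7.0000 13.7500 17.6875] v=[0.0000 -1.0000 2.7500]
Step 2: x=[6.9844 13.3242 18.5039] v=[-0.0625 -1.7031 3.2656]
Step 3: x=[6.9285 12.8259 19.3716] v=[-0.2237 -1.9931 3.4707]
Step 4: x=[6.8081 12.3682 20.2052] v=[-0.4815 -1.8310 3.3343]
Step 5: x=[6.6097 12.0528 20.9240] v=[-0.7935 -1.2618 2.8751]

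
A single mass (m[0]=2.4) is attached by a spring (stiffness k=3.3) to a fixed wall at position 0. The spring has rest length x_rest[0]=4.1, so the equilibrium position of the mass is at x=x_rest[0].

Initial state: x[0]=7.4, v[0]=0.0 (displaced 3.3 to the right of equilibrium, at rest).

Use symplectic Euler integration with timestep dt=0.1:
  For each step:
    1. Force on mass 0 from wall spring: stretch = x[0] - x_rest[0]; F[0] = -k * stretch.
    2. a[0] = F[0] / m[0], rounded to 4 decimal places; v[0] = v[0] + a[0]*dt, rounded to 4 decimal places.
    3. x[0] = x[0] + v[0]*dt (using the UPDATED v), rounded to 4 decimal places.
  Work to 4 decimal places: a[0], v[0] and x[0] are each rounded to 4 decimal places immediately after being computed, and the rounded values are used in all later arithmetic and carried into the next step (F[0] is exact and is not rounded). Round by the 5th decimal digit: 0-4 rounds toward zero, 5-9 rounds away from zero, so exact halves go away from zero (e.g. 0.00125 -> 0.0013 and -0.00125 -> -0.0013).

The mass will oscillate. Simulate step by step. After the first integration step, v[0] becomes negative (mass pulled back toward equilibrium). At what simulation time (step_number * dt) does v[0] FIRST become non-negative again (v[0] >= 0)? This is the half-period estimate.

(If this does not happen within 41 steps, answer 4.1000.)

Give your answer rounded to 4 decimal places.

Answer: 2.7000

Derivation:
Step 0: x=[7.4000] v=[0.0000]
Step 1: x=[7.3546] v=[-0.4538]
Step 2: x=[7.2645] v=[-0.9013]
Step 3: x=[7.1309] v=[-1.3364]
Step 4: x=[6.9556] v=[-1.7532]
Step 5: x=[6.7410] v=[-2.1459]
Step 6: x=[6.4901] v=[-2.5090]
Step 7: x=[6.2063] v=[-2.8376]
Step 8: x=[5.8936] v=[-3.1272]
Step 9: x=[5.5562] v=[-3.3738]
Step 10: x=[5.1988] v=[-3.5740]
Step 11: x=[4.8263] v=[-3.7251]
Step 12: x=[4.4438] v=[-3.8250]
Step 13: x=[4.0566] v=[-3.8723]
Step 14: x=[3.6700] v=[-3.8663]
Step 15: x=[3.2893] v=[-3.8072]
Step 16: x=[2.9197] v=[-3.6957]
Step 17: x=[2.5664] v=[-3.5334]
Step 18: x=[2.2342] v=[-3.3225]
Step 19: x=[1.9276] v=[-3.0660]
Step 20: x=[1.6509] v=[-2.7673]
Step 21: x=[1.4078] v=[-2.4306]
Step 22: x=[1.2018] v=[-2.0604]
Step 23: x=[1.0356] v=[-1.6619]
Step 24: x=[0.9116] v=[-1.2405]
Step 25: x=[0.8314] v=[-0.8021]
Step 26: x=[0.7961] v=[-0.3527]
Step 27: x=[0.8063] v=[0.1016]
First v>=0 after going negative at step 27, time=2.7000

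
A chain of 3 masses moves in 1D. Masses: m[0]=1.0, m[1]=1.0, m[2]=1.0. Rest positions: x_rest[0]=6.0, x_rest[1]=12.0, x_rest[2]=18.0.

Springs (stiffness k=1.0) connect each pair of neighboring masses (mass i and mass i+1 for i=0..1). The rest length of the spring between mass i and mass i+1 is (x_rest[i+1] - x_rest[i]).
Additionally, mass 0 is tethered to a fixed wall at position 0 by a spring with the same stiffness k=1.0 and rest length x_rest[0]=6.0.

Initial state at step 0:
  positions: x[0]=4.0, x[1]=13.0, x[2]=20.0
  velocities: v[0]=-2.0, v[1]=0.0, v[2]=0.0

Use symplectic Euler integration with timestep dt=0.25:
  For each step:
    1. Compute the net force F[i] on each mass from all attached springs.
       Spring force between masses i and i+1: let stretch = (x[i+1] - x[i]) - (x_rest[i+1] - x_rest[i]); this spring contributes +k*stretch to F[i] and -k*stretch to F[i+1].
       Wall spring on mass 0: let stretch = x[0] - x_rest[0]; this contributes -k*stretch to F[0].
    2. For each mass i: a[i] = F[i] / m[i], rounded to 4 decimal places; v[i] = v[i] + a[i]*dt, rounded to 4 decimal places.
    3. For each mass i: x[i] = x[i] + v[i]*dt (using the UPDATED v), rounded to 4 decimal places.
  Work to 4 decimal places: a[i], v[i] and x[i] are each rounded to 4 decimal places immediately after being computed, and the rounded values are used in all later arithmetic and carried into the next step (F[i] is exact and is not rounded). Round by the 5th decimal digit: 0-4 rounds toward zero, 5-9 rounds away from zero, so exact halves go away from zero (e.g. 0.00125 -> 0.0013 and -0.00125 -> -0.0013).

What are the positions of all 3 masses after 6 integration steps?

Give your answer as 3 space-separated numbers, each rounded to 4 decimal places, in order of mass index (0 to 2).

Step 0: x=[4.0000 13.0000 20.0000] v=[-2.0000 0.0000 0.0000]
Step 1: x=[3.8125 12.8750 19.9375] v=[-0.7500 -0.5000 -0.2500]
Step 2: x=[3.9531 12.6250 19.8086] v=[0.5625 -1.0000 -0.5156]
Step 3: x=[4.3887 12.2820 19.6057] v=[1.7422 -1.3721 -0.8115]
Step 4: x=[5.0433 11.9034 19.3201] v=[2.6184 -1.5145 -1.1424]
Step 5: x=[5.8115 11.5596 18.9460] v=[3.0726 -1.3754 -1.4966]
Step 6: x=[6.5757 11.3182 18.4852] v=[3.0568 -0.9658 -1.8432]

Answer: 6.5757 11.3182 18.4852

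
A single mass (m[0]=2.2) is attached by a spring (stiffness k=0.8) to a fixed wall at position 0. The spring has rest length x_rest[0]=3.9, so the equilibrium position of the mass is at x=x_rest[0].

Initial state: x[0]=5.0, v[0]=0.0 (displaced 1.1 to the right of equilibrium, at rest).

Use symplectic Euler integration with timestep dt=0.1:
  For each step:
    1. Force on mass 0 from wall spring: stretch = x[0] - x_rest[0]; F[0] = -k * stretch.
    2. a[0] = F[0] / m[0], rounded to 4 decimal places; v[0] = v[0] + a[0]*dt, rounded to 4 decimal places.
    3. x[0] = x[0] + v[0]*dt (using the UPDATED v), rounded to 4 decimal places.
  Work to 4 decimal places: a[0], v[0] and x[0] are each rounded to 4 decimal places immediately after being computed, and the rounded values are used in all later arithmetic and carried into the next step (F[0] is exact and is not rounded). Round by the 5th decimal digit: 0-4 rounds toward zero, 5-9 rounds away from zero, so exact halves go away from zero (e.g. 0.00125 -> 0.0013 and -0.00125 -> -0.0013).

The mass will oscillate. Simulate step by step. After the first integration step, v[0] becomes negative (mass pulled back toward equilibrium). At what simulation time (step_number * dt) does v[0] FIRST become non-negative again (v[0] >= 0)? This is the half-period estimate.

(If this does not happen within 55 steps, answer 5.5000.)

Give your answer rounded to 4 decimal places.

Answer: 5.3000

Derivation:
Step 0: x=[5.0000] v=[0.0000]
Step 1: x=[4.9960] v=[-0.0400]
Step 2: x=[4.9880] v=[-0.0799]
Step 3: x=[4.9761] v=[-0.1195]
Step 4: x=[4.9602] v=[-0.1586]
Step 5: x=[4.9405] v=[-0.1972]
Step 6: x=[4.9170] v=[-0.2350]
Step 7: x=[4.8898] v=[-0.2720]
Step 8: x=[4.8590] v=[-0.3080]
Step 9: x=[4.8247] v=[-0.3429]
Step 10: x=[4.7871] v=[-0.3765]
Step 11: x=[4.7462] v=[-0.4088]
Step 12: x=[4.7022] v=[-0.4396]
Step 13: x=[4.6553] v=[-0.4688]
Step 14: x=[4.6057] v=[-0.4963]
Step 15: x=[4.5535] v=[-0.5220]
Step 16: x=[4.4989] v=[-0.5458]
Step 17: x=[4.4421] v=[-0.5676]
Step 18: x=[4.3834] v=[-0.5873]
Step 19: x=[4.3229] v=[-0.6049]
Step 20: x=[4.2609] v=[-0.6203]
Step 21: x=[4.1976] v=[-0.6334]
Step 22: x=[4.1332] v=[-0.6442]
Step 23: x=[4.0679] v=[-0.6527]
Step 24: x=[4.0020] v=[-0.6588]
Step 25: x=[3.9358] v=[-0.6625]
Step 26: x=[3.8694] v=[-0.6638]
Step 27: x=[3.8031] v=[-0.6627]
Step 28: x=[3.7372] v=[-0.6592]
Step 29: x=[3.6719] v=[-0.6533]
Step 30: x=[3.6074] v=[-0.6450]
Step 31: x=[3.5440] v=[-0.6344]
Step 32: x=[3.4819] v=[-0.6215]
Step 33: x=[3.4213] v=[-0.6063]
Step 34: x=[3.3624] v=[-0.5889]
Step 35: x=[3.3055] v=[-0.5694]
Step 36: x=[3.2507] v=[-0.5478]
Step 37: x=[3.1983] v=[-0.5242]
Step 38: x=[3.1484] v=[-0.4987]
Step 39: x=[3.1013] v=[-0.4714]
Step 40: x=[3.0571] v=[-0.4424]
Step 41: x=[3.0159] v=[-0.4118]
Step 42: x=[2.9779] v=[-0.3797]
Step 43: x=[2.9433] v=[-0.3462]
Step 44: x=[2.9122] v=[-0.3114]
Step 45: x=[2.8847] v=[-0.2755]
Step 46: x=[2.8608] v=[-0.2386]
Step 47: x=[2.8407] v=[-0.2008]
Step 48: x=[2.8245] v=[-0.1623]
Step 49: x=[2.8122] v=[-0.1232]
Step 50: x=[2.8038] v=[-0.0836]
Step 51: x=[2.7994] v=[-0.0437]
Step 52: x=[2.7990] v=[-0.0037]
Step 53: x=[2.8026] v=[0.0363]
First v>=0 after going negative at step 53, time=5.3000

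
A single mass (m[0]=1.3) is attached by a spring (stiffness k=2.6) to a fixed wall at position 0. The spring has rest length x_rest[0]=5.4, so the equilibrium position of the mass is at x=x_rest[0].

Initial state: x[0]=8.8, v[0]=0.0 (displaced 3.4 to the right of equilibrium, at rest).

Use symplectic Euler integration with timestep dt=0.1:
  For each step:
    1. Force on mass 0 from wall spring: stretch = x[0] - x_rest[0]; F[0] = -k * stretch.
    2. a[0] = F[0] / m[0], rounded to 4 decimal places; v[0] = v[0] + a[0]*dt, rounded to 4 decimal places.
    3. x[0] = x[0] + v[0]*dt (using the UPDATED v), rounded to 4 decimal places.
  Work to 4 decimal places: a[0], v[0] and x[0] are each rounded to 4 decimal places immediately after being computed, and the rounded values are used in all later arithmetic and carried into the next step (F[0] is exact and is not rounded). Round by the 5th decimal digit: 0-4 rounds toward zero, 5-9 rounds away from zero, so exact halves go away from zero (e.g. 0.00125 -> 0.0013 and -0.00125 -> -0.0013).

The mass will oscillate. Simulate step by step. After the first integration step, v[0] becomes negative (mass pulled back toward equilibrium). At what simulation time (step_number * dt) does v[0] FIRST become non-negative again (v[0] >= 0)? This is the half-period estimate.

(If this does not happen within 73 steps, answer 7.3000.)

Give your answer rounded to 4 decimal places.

Answer: 2.3000

Derivation:
Step 0: x=[8.8000] v=[0.0000]
Step 1: x=[8.7320] v=[-0.6800]
Step 2: x=[8.5974] v=[-1.3464]
Step 3: x=[8.3988] v=[-1.9859]
Step 4: x=[8.1402] v=[-2.5857]
Step 5: x=[7.8268] v=[-3.1337]
Step 6: x=[7.4649] v=[-3.6191]
Step 7: x=[7.0617] v=[-4.0321]
Step 8: x=[6.6253] v=[-4.3644]
Step 9: x=[6.1644] v=[-4.6095]
Step 10: x=[5.6882] v=[-4.7624]
Step 11: x=[5.2062] v=[-4.8200]
Step 12: x=[4.7281] v=[-4.7812]
Step 13: x=[4.2634] v=[-4.6468]
Step 14: x=[3.8215] v=[-4.4195]
Step 15: x=[3.4111] v=[-4.1038]
Step 16: x=[3.0405] v=[-3.7060]
Step 17: x=[2.7171] v=[-3.2341]
Step 18: x=[2.4474] v=[-2.6975]
Step 19: x=[2.2367] v=[-2.1070]
Step 20: x=[2.0893] v=[-1.4743]
Step 21: x=[2.0081] v=[-0.8122]
Step 22: x=[1.9947] v=[-0.1338]
Step 23: x=[2.0494] v=[0.5473]
First v>=0 after going negative at step 23, time=2.3000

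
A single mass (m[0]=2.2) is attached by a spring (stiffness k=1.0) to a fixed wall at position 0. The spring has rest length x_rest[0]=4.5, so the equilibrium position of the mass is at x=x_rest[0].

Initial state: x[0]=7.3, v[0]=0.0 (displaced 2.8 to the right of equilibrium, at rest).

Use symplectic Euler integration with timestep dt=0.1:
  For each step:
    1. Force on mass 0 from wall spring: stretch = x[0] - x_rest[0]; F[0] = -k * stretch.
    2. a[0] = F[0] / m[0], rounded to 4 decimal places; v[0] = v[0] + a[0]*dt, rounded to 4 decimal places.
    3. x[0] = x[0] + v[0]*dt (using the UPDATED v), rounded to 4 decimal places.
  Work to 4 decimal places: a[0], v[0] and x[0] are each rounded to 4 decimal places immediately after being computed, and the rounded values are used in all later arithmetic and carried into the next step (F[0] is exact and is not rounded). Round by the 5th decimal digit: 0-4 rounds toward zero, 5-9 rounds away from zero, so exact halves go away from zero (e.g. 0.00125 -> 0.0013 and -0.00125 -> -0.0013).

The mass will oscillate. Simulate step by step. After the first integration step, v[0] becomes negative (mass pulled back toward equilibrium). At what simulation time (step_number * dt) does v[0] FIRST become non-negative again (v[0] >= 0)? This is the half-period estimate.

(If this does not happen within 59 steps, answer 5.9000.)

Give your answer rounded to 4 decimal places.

Answer: 4.7000

Derivation:
Step 0: x=[7.3000] v=[0.0000]
Step 1: x=[7.2873] v=[-0.1273]
Step 2: x=[7.2619] v=[-0.2540]
Step 3: x=[7.2240] v=[-0.3795]
Step 4: x=[7.1737] v=[-0.5033]
Step 5: x=[7.1112] v=[-0.6248]
Step 6: x=[7.0369] v=[-0.7435]
Step 7: x=[6.9510] v=[-0.8588]
Step 8: x=[6.8540] v=[-0.9702]
Step 9: x=[6.7463] v=[-1.0772]
Step 10: x=[6.6284] v=[-1.1793]
Step 11: x=[6.5008] v=[-1.2761]
Step 12: x=[6.3641] v=[-1.3671]
Step 13: x=[6.2189] v=[-1.4518]
Step 14: x=[6.0659] v=[-1.5299]
Step 15: x=[5.9058] v=[-1.6011]
Step 16: x=[5.7393] v=[-1.6650]
Step 17: x=[5.5672] v=[-1.7213]
Step 18: x=[5.3902] v=[-1.7698]
Step 19: x=[5.2092] v=[-1.8103]
Step 20: x=[5.0250] v=[-1.8425]
Step 21: x=[4.8384] v=[-1.8664]
Step 22: x=[4.6502] v=[-1.8818]
Step 23: x=[4.4613] v=[-1.8886]
Step 24: x=[4.2726] v=[-1.8868]
Step 25: x=[4.0850] v=[-1.8765]
Step 26: x=[3.8992] v=[-1.8576]
Step 27: x=[3.7162] v=[-1.8303]
Step 28: x=[3.5367] v=[-1.7947]
Step 29: x=[3.3616] v=[-1.7509]
Step 30: x=[3.1917] v=[-1.6992]
Step 31: x=[3.0277] v=[-1.6397]
Step 32: x=[2.8704] v=[-1.5728]
Step 33: x=[2.7205] v=[-1.4987]
Step 34: x=[2.5787] v=[-1.4178]
Step 35: x=[2.4457] v=[-1.3305]
Step 36: x=[2.3220] v=[-1.2371]
Step 37: x=[2.2082] v=[-1.1381]
Step 38: x=[2.1048] v=[-1.0339]
Step 39: x=[2.0123] v=[-0.9250]
Step 40: x=[1.9311] v=[-0.8119]
Step 41: x=[1.8616] v=[-0.6951]
Step 42: x=[1.8041] v=[-0.5752]
Step 43: x=[1.7588] v=[-0.4527]
Step 44: x=[1.7260] v=[-0.3281]
Step 45: x=[1.7058] v=[-0.2020]
Step 46: x=[1.6983] v=[-0.0750]
Step 47: x=[1.7035] v=[0.0524]
First v>=0 after going negative at step 47, time=4.7000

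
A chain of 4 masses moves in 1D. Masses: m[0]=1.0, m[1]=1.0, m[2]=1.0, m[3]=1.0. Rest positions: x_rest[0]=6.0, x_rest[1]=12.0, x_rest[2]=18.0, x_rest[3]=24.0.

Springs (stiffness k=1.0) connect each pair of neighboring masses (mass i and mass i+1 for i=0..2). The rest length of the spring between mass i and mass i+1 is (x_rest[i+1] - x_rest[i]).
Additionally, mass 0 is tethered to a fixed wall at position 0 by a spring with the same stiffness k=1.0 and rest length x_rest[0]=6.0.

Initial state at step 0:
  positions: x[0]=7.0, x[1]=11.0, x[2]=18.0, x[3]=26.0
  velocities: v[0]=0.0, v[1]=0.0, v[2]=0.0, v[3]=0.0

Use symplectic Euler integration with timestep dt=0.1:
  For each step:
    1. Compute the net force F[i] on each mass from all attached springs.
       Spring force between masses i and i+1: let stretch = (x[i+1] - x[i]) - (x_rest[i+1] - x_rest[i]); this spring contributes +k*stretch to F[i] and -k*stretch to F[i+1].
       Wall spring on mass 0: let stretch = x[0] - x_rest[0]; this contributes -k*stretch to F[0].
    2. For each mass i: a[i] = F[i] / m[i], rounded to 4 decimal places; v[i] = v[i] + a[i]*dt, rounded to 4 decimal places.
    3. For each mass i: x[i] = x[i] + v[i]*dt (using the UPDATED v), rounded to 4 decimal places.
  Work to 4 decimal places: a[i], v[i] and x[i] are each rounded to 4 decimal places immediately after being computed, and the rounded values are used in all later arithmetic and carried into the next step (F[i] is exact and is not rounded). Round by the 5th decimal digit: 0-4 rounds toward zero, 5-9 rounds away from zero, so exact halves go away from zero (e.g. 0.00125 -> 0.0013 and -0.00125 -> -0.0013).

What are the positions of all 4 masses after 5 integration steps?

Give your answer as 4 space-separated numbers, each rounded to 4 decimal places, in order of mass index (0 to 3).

Answer: 6.5808 11.4226 18.1465 25.7104

Derivation:
Step 0: x=[7.0000 11.0000 18.0000 26.0000] v=[0.0000 0.0000 0.0000 0.0000]
Step 1: x=[6.9700 11.0300 18.0100 25.9800] v=[-0.3000 0.3000 0.1000 -0.2000]
Step 2: x=[6.9109 11.0892 18.0299 25.9403] v=[-0.5910 0.5920 0.1990 -0.3970]
Step 3: x=[6.8245 11.1760 18.0595 25.8815] v=[-0.8643 0.8682 0.2960 -0.5880]
Step 4: x=[6.7133 11.2881 18.0985 25.8045] v=[-1.1116 1.1214 0.3899 -0.7702]
Step 5: x=[6.5808 11.4226 18.1465 25.7104] v=[-1.3255 1.3450 0.4795 -0.9408]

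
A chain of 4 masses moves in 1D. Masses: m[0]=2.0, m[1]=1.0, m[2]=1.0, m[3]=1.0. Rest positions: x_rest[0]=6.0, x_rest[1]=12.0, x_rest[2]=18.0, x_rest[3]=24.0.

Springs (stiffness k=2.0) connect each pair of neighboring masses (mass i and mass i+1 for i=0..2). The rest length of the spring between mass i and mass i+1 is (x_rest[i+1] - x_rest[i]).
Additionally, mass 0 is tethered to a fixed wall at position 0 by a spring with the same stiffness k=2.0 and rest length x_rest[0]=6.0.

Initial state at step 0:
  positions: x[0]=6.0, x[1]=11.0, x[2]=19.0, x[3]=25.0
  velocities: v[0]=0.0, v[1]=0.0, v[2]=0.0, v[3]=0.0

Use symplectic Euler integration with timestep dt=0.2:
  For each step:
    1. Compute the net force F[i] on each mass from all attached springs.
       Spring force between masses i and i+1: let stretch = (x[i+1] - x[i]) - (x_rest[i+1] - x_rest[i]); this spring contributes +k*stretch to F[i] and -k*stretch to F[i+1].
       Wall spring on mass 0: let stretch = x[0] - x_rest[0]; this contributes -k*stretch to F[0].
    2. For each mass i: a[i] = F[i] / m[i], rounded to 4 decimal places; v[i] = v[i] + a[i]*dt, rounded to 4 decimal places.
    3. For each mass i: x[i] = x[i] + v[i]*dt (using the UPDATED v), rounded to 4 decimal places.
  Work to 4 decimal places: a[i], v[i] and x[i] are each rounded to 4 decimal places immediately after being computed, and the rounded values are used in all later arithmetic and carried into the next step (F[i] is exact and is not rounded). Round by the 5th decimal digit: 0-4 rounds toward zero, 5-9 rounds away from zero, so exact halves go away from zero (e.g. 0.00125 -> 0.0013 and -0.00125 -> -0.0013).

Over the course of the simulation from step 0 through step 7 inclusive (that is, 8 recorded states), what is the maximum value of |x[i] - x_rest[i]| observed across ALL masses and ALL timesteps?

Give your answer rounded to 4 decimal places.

Step 0: x=[6.0000 11.0000 19.0000 25.0000] v=[0.0000 0.0000 0.0000 0.0000]
Step 1: x=[5.9600 11.2400 18.8400 25.0000] v=[-0.2000 1.2000 -0.8000 0.0000]
Step 2: x=[5.8928 11.6656 18.5648 24.9872] v=[-0.3360 2.1280 -1.3760 -0.0640]
Step 3: x=[5.8208 12.1813 18.2515 24.9406] v=[-0.3600 2.5786 -1.5667 -0.2330]
Step 4: x=[5.7704 12.6738 17.9877 24.8389] v=[-0.2521 2.4625 -1.3191 -0.5086]
Step 5: x=[5.7653 13.0391 17.8469 24.6691] v=[-0.0255 1.8267 -0.7042 -0.8491]
Step 6: x=[5.8205 13.2072 17.8672 24.4335] v=[0.2762 0.8403 0.1016 -1.1780]
Step 7: x=[5.9384 13.1571 18.0400 24.1526] v=[0.5894 -0.2504 0.8641 -1.4045]
Max displacement = 1.2072

Answer: 1.2072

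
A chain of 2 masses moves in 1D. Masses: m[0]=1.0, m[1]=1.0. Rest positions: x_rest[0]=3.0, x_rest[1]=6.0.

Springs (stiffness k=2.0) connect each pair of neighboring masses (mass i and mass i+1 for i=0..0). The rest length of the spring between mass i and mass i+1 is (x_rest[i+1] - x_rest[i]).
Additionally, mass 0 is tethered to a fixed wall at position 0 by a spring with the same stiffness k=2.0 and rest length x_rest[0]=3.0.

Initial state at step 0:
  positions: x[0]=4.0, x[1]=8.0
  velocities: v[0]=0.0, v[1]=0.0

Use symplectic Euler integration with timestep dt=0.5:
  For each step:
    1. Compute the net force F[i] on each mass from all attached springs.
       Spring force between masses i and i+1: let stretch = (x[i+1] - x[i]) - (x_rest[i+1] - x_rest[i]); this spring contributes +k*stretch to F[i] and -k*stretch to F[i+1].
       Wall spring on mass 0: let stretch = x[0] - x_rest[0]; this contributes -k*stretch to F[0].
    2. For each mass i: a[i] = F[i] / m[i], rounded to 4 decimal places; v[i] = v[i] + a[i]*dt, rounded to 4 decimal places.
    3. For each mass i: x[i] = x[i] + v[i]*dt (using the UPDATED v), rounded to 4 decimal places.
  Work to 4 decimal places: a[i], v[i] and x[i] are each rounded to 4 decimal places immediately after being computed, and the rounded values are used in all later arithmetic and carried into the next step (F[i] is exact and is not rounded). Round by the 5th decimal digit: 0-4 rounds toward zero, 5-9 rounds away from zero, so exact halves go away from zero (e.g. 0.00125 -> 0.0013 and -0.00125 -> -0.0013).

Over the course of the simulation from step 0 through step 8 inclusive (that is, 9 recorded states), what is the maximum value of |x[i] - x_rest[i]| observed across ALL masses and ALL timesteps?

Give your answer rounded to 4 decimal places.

Answer: 2.0390

Derivation:
Step 0: x=[4.0000 8.0000] v=[0.0000 0.0000]
Step 1: x=[4.0000 7.5000] v=[0.0000 -1.0000]
Step 2: x=[3.7500 6.7500] v=[-0.5000 -1.5000]
Step 3: x=[3.1250 6.0000] v=[-1.2500 -1.5000]
Step 4: x=[2.3750 5.3125] v=[-1.5000 -1.3750]
Step 5: x=[1.9063 4.6563] v=[-0.9375 -1.3125]
Step 6: x=[1.8594 4.1251] v=[-0.0938 -1.0625]
Step 7: x=[2.0157 3.9610] v=[0.3125 -0.3282]
Step 8: x=[2.1368 4.3243] v=[0.2421 0.7265]
Max displacement = 2.0390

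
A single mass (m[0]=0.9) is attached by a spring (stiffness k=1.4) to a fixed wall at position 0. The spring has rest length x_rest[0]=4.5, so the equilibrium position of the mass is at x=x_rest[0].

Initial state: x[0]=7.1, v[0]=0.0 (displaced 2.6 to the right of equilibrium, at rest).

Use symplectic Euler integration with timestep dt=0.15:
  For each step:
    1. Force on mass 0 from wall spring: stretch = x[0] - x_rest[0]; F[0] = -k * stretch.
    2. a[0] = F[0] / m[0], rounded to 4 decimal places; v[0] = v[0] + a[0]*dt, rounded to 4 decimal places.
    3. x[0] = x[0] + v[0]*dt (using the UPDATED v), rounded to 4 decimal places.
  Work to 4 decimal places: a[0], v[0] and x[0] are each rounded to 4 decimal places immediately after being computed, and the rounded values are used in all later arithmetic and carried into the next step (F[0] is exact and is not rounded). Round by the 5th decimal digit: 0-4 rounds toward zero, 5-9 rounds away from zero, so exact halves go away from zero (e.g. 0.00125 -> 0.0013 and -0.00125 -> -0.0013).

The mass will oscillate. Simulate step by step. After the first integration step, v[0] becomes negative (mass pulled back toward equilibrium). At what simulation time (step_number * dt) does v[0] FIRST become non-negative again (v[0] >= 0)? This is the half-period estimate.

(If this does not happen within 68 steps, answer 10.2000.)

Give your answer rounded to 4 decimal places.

Step 0: x=[7.1000] v=[0.0000]
Step 1: x=[7.0090] v=[-0.6067]
Step 2: x=[6.8302] v=[-1.1921]
Step 3: x=[6.5698] v=[-1.7358]
Step 4: x=[6.2370] v=[-2.2188]
Step 5: x=[5.8434] v=[-2.6241]
Step 6: x=[5.4028] v=[-2.9376]
Step 7: x=[4.9306] v=[-3.1483]
Step 8: x=[4.4433] v=[-3.2488]
Step 9: x=[3.9580] v=[-3.2356]
Step 10: x=[3.4916] v=[-3.1091]
Step 11: x=[3.0605] v=[-2.8738]
Step 12: x=[2.6798] v=[-2.5379]
Step 13: x=[2.3628] v=[-2.1132]
Step 14: x=[2.1206] v=[-1.6145]
Step 15: x=[1.9617] v=[-1.0593]
Step 16: x=[1.8917] v=[-0.4670]
Step 17: x=[1.9129] v=[0.1416]
First v>=0 after going negative at step 17, time=2.5500

Answer: 2.5500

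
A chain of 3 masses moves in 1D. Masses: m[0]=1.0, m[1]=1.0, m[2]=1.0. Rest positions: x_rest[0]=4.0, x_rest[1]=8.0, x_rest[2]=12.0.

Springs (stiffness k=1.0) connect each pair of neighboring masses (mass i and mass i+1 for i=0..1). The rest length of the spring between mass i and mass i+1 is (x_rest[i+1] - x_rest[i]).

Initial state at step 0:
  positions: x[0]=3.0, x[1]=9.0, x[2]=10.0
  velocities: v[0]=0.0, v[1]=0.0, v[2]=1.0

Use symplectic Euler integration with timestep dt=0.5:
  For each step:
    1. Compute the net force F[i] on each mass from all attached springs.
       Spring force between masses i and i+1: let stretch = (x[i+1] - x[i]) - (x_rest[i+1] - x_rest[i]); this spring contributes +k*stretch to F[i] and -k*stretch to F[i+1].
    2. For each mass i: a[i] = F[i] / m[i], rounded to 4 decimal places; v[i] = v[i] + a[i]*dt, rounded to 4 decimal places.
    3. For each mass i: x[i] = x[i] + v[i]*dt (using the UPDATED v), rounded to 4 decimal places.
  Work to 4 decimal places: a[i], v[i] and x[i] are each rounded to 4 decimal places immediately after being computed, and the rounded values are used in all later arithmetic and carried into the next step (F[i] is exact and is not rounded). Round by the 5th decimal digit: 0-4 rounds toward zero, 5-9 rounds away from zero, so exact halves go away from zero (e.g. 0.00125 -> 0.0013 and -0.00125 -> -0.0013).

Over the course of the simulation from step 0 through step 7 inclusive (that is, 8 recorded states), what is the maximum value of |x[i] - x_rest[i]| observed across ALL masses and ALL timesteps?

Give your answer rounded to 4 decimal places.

Answer: 2.1803

Derivation:
Step 0: x=[3.0000 9.0000 10.0000] v=[0.0000 0.0000 1.0000]
Step 1: x=[3.5000 7.7500 11.2500] v=[1.0000 -2.5000 2.5000]
Step 2: x=[4.0625 6.3125 12.6250] v=[1.1250 -2.8750 2.7500]
Step 3: x=[4.1875 5.8906 13.4219] v=[0.2500 -0.8438 1.5938]
Step 4: x=[3.7383 6.9258 13.3360] v=[-0.8985 2.0703 -0.1719]
Step 5: x=[3.0859 8.7667 12.6475] v=[-1.3048 3.6817 -1.3770]
Step 6: x=[2.8537 10.1576 11.9888] v=[-0.4644 2.7817 -1.3174]
Step 7: x=[3.4475 10.1803 11.8723] v=[1.1876 0.0454 -0.2330]
Max displacement = 2.1803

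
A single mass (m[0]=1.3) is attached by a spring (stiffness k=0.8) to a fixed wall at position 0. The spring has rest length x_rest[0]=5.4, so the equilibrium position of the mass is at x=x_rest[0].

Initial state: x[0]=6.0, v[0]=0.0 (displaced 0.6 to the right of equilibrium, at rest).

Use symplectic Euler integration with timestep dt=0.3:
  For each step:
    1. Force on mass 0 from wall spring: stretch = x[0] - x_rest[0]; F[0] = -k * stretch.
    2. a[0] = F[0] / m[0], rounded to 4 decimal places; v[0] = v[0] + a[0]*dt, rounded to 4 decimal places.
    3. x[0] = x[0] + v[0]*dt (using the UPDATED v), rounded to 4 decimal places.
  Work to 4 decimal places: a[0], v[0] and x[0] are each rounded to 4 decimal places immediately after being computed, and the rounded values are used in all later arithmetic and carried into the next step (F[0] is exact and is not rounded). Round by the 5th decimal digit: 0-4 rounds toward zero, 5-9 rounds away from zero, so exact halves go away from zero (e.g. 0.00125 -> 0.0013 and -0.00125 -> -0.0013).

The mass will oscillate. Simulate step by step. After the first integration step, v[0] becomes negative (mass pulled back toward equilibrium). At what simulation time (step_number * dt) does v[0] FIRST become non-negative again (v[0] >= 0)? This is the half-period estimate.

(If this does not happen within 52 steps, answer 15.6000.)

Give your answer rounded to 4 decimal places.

Step 0: x=[6.0000] v=[0.0000]
Step 1: x=[5.9668] v=[-0.1108]
Step 2: x=[5.9022] v=[-0.2154]
Step 3: x=[5.8098] v=[-0.3081]
Step 4: x=[5.6947] v=[-0.3838]
Step 5: x=[5.5632] v=[-0.4382]
Step 6: x=[5.4227] v=[-0.4683]
Step 7: x=[5.2810] v=[-0.4725]
Step 8: x=[5.1459] v=[-0.4505]
Step 9: x=[5.0248] v=[-0.4036]
Step 10: x=[4.9245] v=[-0.3343]
Step 11: x=[4.8506] v=[-0.2465]
Step 12: x=[4.8071] v=[-0.1451]
Step 13: x=[4.7964] v=[-0.0356]
Step 14: x=[4.8191] v=[0.0758]
First v>=0 after going negative at step 14, time=4.2000

Answer: 4.2000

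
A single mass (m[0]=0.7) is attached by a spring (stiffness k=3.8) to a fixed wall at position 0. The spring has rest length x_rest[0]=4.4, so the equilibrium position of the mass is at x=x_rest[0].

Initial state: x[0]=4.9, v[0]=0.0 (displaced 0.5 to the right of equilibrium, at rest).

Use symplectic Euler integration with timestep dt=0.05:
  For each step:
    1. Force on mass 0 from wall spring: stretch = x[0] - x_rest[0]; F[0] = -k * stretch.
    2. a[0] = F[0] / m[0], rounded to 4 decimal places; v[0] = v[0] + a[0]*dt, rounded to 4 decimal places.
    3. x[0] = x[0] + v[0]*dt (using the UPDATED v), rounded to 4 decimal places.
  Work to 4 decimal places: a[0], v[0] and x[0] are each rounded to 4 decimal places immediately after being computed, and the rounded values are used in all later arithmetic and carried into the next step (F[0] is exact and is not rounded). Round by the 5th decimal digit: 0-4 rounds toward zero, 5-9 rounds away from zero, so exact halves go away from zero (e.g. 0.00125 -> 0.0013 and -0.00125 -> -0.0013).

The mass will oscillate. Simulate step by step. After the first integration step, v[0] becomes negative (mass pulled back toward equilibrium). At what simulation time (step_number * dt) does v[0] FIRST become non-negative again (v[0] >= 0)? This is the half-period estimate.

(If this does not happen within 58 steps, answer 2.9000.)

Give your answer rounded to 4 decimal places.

Answer: 1.3500

Derivation:
Step 0: x=[4.9000] v=[0.0000]
Step 1: x=[4.8932] v=[-0.1357]
Step 2: x=[4.8797] v=[-0.2696]
Step 3: x=[4.8597] v=[-0.3998]
Step 4: x=[4.8335] v=[-0.5246]
Step 5: x=[4.8014] v=[-0.6423]
Step 6: x=[4.7638] v=[-0.7513]
Step 7: x=[4.7213] v=[-0.8500]
Step 8: x=[4.6744] v=[-0.9372]
Step 9: x=[4.6238] v=[-1.0117]
Step 10: x=[4.5702] v=[-1.0724]
Step 11: x=[4.5143] v=[-1.1186]
Step 12: x=[4.4568] v=[-1.1496]
Step 13: x=[4.3986] v=[-1.1650]
Step 14: x=[4.3404] v=[-1.1646]
Step 15: x=[4.2830] v=[-1.1484]
Step 16: x=[4.2272] v=[-1.1166]
Step 17: x=[4.1737] v=[-1.0697]
Step 18: x=[4.1233] v=[-1.0083]
Step 19: x=[4.0766] v=[-0.9332]
Step 20: x=[4.0343] v=[-0.8454]
Step 21: x=[3.9970] v=[-0.7461]
Step 22: x=[3.9652] v=[-0.6367]
Step 23: x=[3.9393] v=[-0.5187]
Step 24: x=[3.9196] v=[-0.3937]
Step 25: x=[3.9064] v=[-0.2633]
Step 26: x=[3.8999] v=[-0.1293]
Step 27: x=[3.9002] v=[0.0064]
First v>=0 after going negative at step 27, time=1.3500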